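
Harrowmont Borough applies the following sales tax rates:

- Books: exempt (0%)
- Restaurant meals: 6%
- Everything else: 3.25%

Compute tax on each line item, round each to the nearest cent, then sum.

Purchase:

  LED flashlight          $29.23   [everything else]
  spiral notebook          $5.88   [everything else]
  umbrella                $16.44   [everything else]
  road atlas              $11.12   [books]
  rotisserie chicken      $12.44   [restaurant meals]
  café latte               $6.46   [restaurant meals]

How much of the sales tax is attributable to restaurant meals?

$1.14

Rotisserie chicken $12.44: restaurant meals → 6% → $0.75
Café latte $6.46: restaurant meals → 6% → $0.39
Tax on restaurant meals = $0.75 + $0.39 = $1.14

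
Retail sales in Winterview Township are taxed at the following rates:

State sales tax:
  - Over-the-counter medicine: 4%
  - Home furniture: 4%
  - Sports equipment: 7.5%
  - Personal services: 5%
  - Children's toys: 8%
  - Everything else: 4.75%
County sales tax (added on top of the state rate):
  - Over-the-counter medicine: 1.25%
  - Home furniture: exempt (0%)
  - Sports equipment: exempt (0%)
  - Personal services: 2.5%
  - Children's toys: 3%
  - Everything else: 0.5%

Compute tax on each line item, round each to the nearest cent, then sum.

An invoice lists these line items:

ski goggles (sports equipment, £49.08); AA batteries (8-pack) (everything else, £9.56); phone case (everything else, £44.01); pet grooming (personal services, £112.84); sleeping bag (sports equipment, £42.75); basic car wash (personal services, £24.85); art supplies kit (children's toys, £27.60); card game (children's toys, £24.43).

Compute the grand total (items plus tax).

£360.87

Ski goggles £49.08: sports equipment → 7.5% + 0% county = 7.5% → £3.68
AA batteries (8-pack) £9.56: everything else → 4.75% + 0.5% county = 5.25% → £0.50
Phone case £44.01: everything else → 4.75% + 0.5% county = 5.25% → £2.31
Pet grooming £112.84: personal services → 5% + 2.5% county = 7.5% → £8.46
Sleeping bag £42.75: sports equipment → 7.5% + 0% county = 7.5% → £3.21
Basic car wash £24.85: personal services → 5% + 2.5% county = 7.5% → £1.86
Art supplies kit £27.60: children's toys → 8% + 3% county = 11% → £3.04
Card game £24.43: children's toys → 8% + 3% county = 11% → £2.69
Subtotal = £335.12; tax = £25.75; total due = £360.87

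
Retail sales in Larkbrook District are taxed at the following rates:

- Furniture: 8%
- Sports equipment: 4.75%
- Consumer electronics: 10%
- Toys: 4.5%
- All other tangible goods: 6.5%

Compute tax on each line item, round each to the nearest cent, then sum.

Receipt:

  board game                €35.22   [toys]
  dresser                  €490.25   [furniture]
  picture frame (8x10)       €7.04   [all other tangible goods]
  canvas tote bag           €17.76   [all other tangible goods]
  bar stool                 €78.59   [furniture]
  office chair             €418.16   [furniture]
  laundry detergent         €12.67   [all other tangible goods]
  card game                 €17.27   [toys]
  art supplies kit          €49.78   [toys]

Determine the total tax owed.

€85.99

Board game €35.22: toys → 4.5% → €1.58
Dresser €490.25: furniture → 8% → €39.22
Picture frame (8x10) €7.04: all other tangible goods → 6.5% → €0.46
Canvas tote bag €17.76: all other tangible goods → 6.5% → €1.15
Bar stool €78.59: furniture → 8% → €6.29
Office chair €418.16: furniture → 8% → €33.45
Laundry detergent €12.67: all other tangible goods → 6.5% → €0.82
Card game €17.27: toys → 4.5% → €0.78
Art supplies kit €49.78: toys → 4.5% → €2.24
Total tax = €1.58 + €39.22 + €0.46 + €1.15 + €6.29 + €33.45 + €0.82 + €0.78 + €2.24 = €85.99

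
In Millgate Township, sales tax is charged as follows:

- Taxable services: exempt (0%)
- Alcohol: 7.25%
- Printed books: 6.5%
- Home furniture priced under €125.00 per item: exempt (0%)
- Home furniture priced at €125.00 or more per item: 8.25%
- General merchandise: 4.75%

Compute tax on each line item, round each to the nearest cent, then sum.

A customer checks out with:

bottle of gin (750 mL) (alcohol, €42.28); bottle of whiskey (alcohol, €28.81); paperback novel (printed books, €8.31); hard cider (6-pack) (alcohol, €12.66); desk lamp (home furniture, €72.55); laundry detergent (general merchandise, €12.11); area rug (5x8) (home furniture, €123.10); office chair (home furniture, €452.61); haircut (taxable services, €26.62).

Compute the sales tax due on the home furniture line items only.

€37.34

Desk lamp €72.55: home furniture, under €125.00 → 0% → €0.00
Area rug (5x8) €123.10: home furniture, under €125.00 → 0% → €0.00
Office chair €452.61: home furniture, €125.00 or more → 8.25% → €37.34
Tax on home furniture = €0.00 + €0.00 + €37.34 = €37.34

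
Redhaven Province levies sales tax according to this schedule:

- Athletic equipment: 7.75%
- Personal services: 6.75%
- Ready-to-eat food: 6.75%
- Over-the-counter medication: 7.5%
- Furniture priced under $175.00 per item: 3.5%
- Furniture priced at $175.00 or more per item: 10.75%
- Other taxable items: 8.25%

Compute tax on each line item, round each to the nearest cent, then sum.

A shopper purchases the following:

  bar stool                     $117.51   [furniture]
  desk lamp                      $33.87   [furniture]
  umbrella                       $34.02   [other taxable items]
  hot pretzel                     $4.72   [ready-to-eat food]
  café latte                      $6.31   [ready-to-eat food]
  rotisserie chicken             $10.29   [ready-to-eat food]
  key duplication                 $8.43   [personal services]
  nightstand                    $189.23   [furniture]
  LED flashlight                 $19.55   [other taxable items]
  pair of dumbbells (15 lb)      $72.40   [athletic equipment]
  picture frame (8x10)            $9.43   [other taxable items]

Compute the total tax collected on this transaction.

Bar stool $117.51: furniture, under $175.00 → 3.5% → $4.11
Desk lamp $33.87: furniture, under $175.00 → 3.5% → $1.19
Umbrella $34.02: other taxable items → 8.25% → $2.81
Hot pretzel $4.72: ready-to-eat food → 6.75% → $0.32
Café latte $6.31: ready-to-eat food → 6.75% → $0.43
Rotisserie chicken $10.29: ready-to-eat food → 6.75% → $0.69
Key duplication $8.43: personal services → 6.75% → $0.57
Nightstand $189.23: furniture, $175.00 or more → 10.75% → $20.34
LED flashlight $19.55: other taxable items → 8.25% → $1.61
Pair of dumbbells (15 lb) $72.40: athletic equipment → 7.75% → $5.61
Picture frame (8x10) $9.43: other taxable items → 8.25% → $0.78
Total tax = $4.11 + $1.19 + $2.81 + $0.32 + $0.43 + $0.69 + $0.57 + $20.34 + $1.61 + $5.61 + $0.78 = $38.46

$38.46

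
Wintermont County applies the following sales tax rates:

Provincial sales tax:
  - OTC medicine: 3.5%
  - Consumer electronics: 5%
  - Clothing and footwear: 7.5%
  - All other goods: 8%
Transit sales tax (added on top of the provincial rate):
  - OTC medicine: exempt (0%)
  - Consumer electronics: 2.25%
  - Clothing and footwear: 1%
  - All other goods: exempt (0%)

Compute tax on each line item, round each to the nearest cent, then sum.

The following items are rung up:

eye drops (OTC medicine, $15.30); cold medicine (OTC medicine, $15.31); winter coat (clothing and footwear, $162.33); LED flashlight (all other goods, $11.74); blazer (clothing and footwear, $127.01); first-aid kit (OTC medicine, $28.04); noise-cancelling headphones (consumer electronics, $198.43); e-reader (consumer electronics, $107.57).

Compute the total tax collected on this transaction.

$49.79

Eye drops $15.30: OTC medicine → 3.5% + 0% transit = 3.5% → $0.54
Cold medicine $15.31: OTC medicine → 3.5% + 0% transit = 3.5% → $0.54
Winter coat $162.33: clothing and footwear → 7.5% + 1% transit = 8.5% → $13.80
LED flashlight $11.74: all other goods → 8% + 0% transit = 8% → $0.94
Blazer $127.01: clothing and footwear → 7.5% + 1% transit = 8.5% → $10.80
First-aid kit $28.04: OTC medicine → 3.5% + 0% transit = 3.5% → $0.98
Noise-cancelling headphones $198.43: consumer electronics → 5% + 2.25% transit = 7.25% → $14.39
E-reader $107.57: consumer electronics → 5% + 2.25% transit = 7.25% → $7.80
Total tax = $0.54 + $0.54 + $13.80 + $0.94 + $10.80 + $0.98 + $14.39 + $7.80 = $49.79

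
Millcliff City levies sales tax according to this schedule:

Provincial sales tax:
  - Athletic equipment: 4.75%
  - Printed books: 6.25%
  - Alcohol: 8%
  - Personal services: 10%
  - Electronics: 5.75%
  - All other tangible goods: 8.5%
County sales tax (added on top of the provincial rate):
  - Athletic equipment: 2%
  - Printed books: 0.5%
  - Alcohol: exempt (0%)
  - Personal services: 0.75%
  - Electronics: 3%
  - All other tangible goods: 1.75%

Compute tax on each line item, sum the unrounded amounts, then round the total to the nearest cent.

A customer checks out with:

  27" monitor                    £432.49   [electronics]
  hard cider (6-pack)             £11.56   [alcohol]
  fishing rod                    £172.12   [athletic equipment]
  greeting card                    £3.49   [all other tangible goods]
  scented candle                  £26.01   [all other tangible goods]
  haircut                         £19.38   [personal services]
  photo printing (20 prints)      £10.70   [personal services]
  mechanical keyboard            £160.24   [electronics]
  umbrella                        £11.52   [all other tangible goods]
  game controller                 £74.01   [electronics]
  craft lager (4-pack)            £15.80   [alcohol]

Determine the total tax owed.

£79.58

27" monitor £432.49: electronics → 5.75% + 3% county = 8.75% → £37.842875
Hard cider (6-pack) £11.56: alcohol → 8% + 0% county = 8% → £0.9248
Fishing rod £172.12: athletic equipment → 4.75% + 2% county = 6.75% → £11.6181
Greeting card £3.49: all other tangible goods → 8.5% + 1.75% county = 10.25% → £0.357725
Scented candle £26.01: all other tangible goods → 8.5% + 1.75% county = 10.25% → £2.666025
Haircut £19.38: personal services → 10% + 0.75% county = 10.75% → £2.08335
Photo printing (20 prints) £10.70: personal services → 10% + 0.75% county = 10.75% → £1.15025
Mechanical keyboard £160.24: electronics → 5.75% + 3% county = 8.75% → £14.021
Umbrella £11.52: all other tangible goods → 8.5% + 1.75% county = 10.25% → £1.1808
Game controller £74.01: electronics → 5.75% + 3% county = 8.75% → £6.475875
Craft lager (4-pack) £15.80: alcohol → 8% + 0% county = 8% → £1.264
Unrounded tax sum = £79.5848 → £79.58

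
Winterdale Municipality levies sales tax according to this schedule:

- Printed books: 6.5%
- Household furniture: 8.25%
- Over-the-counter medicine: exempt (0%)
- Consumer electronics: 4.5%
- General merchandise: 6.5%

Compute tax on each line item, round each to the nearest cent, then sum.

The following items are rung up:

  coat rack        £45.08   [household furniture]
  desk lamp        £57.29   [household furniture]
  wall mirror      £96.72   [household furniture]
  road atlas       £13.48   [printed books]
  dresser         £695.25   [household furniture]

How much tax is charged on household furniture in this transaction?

£73.79

Coat rack £45.08: household furniture → 8.25% → £3.72
Desk lamp £57.29: household furniture → 8.25% → £4.73
Wall mirror £96.72: household furniture → 8.25% → £7.98
Dresser £695.25: household furniture → 8.25% → £57.36
Tax on household furniture = £3.72 + £4.73 + £7.98 + £57.36 = £73.79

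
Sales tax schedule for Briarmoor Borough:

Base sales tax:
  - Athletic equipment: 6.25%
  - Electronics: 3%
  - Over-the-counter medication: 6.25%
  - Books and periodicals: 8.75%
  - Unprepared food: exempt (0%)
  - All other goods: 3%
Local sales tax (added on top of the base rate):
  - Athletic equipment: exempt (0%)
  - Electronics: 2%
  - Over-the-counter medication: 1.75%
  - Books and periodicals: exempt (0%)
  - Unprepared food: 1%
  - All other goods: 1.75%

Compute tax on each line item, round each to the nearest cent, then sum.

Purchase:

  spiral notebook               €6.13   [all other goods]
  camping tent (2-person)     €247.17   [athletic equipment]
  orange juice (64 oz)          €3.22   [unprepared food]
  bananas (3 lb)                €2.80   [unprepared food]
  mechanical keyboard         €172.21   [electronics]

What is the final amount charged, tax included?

€455.94

Spiral notebook €6.13: all other goods → 3% + 1.75% local = 4.75% → €0.29
Camping tent (2-person) €247.17: athletic equipment → 6.25% + 0% local = 6.25% → €15.45
Orange juice (64 oz) €3.22: unprepared food → 0% + 1% local = 1% → €0.03
Bananas (3 lb) €2.80: unprepared food → 0% + 1% local = 1% → €0.03
Mechanical keyboard €172.21: electronics → 3% + 2% local = 5% → €8.61
Subtotal = €431.53; tax = €24.41; total due = €455.94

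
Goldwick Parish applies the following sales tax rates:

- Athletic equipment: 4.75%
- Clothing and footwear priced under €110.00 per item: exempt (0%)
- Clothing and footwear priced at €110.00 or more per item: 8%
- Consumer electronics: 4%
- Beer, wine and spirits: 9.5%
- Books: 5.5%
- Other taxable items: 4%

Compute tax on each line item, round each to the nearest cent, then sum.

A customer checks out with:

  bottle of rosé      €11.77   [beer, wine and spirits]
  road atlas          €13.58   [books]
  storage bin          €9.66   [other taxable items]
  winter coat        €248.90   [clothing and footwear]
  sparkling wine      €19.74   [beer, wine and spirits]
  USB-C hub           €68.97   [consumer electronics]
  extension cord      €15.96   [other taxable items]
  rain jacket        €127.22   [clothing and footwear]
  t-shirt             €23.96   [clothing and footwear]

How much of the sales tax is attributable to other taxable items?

Storage bin €9.66: other taxable items → 4% → €0.39
Extension cord €15.96: other taxable items → 4% → €0.64
Tax on other taxable items = €0.39 + €0.64 = €1.03

€1.03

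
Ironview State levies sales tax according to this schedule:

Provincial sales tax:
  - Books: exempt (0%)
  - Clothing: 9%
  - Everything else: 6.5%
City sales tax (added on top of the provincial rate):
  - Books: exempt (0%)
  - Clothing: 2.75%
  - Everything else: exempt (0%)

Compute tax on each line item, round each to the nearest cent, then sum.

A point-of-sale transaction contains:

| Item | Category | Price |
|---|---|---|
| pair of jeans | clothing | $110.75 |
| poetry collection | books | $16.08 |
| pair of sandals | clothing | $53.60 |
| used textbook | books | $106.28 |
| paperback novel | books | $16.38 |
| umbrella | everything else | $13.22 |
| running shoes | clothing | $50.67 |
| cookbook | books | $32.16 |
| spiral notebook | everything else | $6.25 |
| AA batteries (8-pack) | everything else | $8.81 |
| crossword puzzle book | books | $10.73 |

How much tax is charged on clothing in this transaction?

$25.26

Pair of jeans $110.75: clothing → 9% + 2.75% city = 11.75% → $13.01
Pair of sandals $53.60: clothing → 9% + 2.75% city = 11.75% → $6.30
Running shoes $50.67: clothing → 9% + 2.75% city = 11.75% → $5.95
Tax on clothing = $13.01 + $6.30 + $5.95 = $25.26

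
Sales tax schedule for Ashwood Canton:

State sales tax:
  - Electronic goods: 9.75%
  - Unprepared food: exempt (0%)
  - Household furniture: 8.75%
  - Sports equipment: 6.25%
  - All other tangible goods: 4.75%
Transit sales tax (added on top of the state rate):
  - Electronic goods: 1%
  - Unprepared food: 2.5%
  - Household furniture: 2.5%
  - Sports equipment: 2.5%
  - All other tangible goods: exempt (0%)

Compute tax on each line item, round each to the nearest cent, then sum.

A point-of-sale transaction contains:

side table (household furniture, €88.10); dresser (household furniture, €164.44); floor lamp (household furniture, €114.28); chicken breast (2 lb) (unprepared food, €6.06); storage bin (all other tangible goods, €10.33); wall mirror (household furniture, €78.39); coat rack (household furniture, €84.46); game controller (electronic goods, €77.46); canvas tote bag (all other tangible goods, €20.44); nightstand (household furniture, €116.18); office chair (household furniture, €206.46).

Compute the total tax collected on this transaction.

€105.83

Side table €88.10: household furniture → 8.75% + 2.5% transit = 11.25% → €9.91
Dresser €164.44: household furniture → 8.75% + 2.5% transit = 11.25% → €18.50
Floor lamp €114.28: household furniture → 8.75% + 2.5% transit = 11.25% → €12.86
Chicken breast (2 lb) €6.06: unprepared food → 0% + 2.5% transit = 2.5% → €0.15
Storage bin €10.33: all other tangible goods → 4.75% + 0% transit = 4.75% → €0.49
Wall mirror €78.39: household furniture → 8.75% + 2.5% transit = 11.25% → €8.82
Coat rack €84.46: household furniture → 8.75% + 2.5% transit = 11.25% → €9.50
Game controller €77.46: electronic goods → 9.75% + 1% transit = 10.75% → €8.33
Canvas tote bag €20.44: all other tangible goods → 4.75% + 0% transit = 4.75% → €0.97
Nightstand €116.18: household furniture → 8.75% + 2.5% transit = 11.25% → €13.07
Office chair €206.46: household furniture → 8.75% + 2.5% transit = 11.25% → €23.23
Total tax = €9.91 + €18.50 + €12.86 + €0.15 + €0.49 + €8.82 + €9.50 + €8.33 + €0.97 + €13.07 + €23.23 = €105.83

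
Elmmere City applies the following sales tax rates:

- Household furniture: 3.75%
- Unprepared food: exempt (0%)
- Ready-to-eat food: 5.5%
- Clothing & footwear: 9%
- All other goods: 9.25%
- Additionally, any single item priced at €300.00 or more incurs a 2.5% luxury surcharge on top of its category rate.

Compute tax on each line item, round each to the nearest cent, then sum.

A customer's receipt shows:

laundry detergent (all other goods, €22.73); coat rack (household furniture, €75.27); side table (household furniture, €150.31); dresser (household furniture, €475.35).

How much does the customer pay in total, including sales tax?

Laundry detergent €22.73: all other goods → 9.25% → €2.10
Coat rack €75.27: household furniture → 3.75% → €2.82
Side table €150.31: household furniture → 3.75% → €5.64
Dresser €475.35: household furniture → 3.75% + 2.5% surcharge = 6.25% → €29.71
Subtotal = €723.66; tax = €40.27; total due = €763.93

€763.93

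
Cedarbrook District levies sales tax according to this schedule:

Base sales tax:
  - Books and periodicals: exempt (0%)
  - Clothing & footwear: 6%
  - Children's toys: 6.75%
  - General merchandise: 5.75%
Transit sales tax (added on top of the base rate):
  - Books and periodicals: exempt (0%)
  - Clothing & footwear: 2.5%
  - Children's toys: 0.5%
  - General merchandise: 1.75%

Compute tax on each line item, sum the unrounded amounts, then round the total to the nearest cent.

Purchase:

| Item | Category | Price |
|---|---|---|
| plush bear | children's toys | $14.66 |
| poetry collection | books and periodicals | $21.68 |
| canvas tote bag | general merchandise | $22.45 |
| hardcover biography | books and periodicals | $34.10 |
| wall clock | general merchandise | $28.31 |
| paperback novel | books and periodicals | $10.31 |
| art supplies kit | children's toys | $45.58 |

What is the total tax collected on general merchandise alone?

$3.81

Canvas tote bag $22.45: general merchandise → 5.75% + 1.75% transit = 7.5% → $1.68375
Wall clock $28.31: general merchandise → 5.75% + 1.75% transit = 7.5% → $2.12325
Tax on general merchandise: unrounded sum = $3.807 → $3.81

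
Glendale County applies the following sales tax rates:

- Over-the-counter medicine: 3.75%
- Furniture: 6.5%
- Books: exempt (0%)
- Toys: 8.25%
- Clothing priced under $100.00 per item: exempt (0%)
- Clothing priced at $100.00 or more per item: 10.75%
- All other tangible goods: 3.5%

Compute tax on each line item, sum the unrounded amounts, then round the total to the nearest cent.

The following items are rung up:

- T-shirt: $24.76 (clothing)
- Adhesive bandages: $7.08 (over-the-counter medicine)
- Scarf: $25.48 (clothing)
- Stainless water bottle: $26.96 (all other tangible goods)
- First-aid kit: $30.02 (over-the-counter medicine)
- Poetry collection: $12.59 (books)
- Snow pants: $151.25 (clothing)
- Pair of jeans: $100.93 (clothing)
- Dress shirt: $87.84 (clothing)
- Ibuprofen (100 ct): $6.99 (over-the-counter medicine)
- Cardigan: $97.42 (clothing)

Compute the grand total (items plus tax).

$601.03

T-shirt $24.76: clothing, under $100.00 → 0% → $0.00
Adhesive bandages $7.08: over-the-counter medicine → 3.75% → $0.2655
Scarf $25.48: clothing, under $100.00 → 0% → $0.00
Stainless water bottle $26.96: all other tangible goods → 3.5% → $0.9436
First-aid kit $30.02: over-the-counter medicine → 3.75% → $1.12575
Poetry collection $12.59: books → 0% → $0.00
Snow pants $151.25: clothing, $100.00 or more → 10.75% → $16.259375
Pair of jeans $100.93: clothing, $100.00 or more → 10.75% → $10.849975
Dress shirt $87.84: clothing, under $100.00 → 0% → $0.00
Ibuprofen (100 ct) $6.99: over-the-counter medicine → 3.75% → $0.262125
Cardigan $97.42: clothing, under $100.00 → 0% → $0.00
Subtotal = $571.32; unrounded tax = $29.706325 → $29.71; total due = $601.03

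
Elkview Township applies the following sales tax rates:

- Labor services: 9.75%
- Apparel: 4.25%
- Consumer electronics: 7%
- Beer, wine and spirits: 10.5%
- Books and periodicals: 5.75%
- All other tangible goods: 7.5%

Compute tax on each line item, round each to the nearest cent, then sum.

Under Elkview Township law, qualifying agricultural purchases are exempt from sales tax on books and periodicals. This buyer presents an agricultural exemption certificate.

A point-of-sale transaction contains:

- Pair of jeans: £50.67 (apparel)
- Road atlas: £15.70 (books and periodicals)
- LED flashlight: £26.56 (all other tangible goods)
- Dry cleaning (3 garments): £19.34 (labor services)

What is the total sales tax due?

£6.03

Pair of jeans £50.67: apparel → 4.25% → £2.15
Road atlas £15.70: books and periodicals, buyer-exempt → 0% → £0.00
LED flashlight £26.56: all other tangible goods → 7.5% → £1.99
Dry cleaning (3 garments) £19.34: labor services → 9.75% → £1.89
Total tax = £2.15 + £1.99 + £1.89 = £6.03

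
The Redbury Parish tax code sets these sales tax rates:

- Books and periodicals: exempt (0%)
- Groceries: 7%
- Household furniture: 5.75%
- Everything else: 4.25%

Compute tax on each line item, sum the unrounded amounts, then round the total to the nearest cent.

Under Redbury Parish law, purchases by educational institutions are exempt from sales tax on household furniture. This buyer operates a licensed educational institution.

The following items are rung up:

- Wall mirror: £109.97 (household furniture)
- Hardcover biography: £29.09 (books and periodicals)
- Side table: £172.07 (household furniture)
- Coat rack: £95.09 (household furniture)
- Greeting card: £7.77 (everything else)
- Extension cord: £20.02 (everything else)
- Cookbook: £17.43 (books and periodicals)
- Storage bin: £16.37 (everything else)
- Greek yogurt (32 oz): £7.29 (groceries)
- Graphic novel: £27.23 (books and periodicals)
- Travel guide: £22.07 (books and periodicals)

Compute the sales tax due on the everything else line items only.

£1.88

Greeting card £7.77: everything else → 4.25% → £0.330225
Extension cord £20.02: everything else → 4.25% → £0.85085
Storage bin £16.37: everything else → 4.25% → £0.695725
Tax on everything else: unrounded sum = £1.8768 → £1.88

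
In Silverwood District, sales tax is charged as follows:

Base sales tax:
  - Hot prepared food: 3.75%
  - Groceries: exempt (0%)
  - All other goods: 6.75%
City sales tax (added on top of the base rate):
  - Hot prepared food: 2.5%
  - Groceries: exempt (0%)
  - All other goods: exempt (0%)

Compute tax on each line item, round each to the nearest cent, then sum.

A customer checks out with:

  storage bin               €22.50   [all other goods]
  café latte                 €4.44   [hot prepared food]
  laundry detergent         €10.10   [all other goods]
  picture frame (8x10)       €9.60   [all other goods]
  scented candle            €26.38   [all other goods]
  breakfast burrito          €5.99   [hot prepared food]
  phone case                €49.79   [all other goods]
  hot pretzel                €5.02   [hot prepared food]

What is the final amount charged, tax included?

Storage bin €22.50: all other goods → 6.75% + 0% city = 6.75% → €1.52
Café latte €4.44: hot prepared food → 3.75% + 2.5% city = 6.25% → €0.28
Laundry detergent €10.10: all other goods → 6.75% + 0% city = 6.75% → €0.68
Picture frame (8x10) €9.60: all other goods → 6.75% + 0% city = 6.75% → €0.65
Scented candle €26.38: all other goods → 6.75% + 0% city = 6.75% → €1.78
Breakfast burrito €5.99: hot prepared food → 3.75% + 2.5% city = 6.25% → €0.37
Phone case €49.79: all other goods → 6.75% + 0% city = 6.75% → €3.36
Hot pretzel €5.02: hot prepared food → 3.75% + 2.5% city = 6.25% → €0.31
Subtotal = €133.82; tax = €8.95; total due = €142.77

€142.77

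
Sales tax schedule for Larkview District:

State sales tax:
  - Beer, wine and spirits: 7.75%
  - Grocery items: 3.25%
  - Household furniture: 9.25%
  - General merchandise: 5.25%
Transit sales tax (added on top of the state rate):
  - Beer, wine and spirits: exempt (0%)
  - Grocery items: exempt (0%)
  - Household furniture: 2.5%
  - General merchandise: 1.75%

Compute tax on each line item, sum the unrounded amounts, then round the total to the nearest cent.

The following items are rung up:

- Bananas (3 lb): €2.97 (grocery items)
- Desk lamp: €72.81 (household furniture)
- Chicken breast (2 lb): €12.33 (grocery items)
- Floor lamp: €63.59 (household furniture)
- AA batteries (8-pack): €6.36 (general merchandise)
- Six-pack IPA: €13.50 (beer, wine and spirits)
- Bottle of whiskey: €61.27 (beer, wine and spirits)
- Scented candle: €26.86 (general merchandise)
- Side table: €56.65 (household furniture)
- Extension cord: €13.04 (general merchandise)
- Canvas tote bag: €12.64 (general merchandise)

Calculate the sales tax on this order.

€33.10

Bananas (3 lb) €2.97: grocery items → 3.25% + 0% transit = 3.25% → €0.096525
Desk lamp €72.81: household furniture → 9.25% + 2.5% transit = 11.75% → €8.555175
Chicken breast (2 lb) €12.33: grocery items → 3.25% + 0% transit = 3.25% → €0.400725
Floor lamp €63.59: household furniture → 9.25% + 2.5% transit = 11.75% → €7.471825
AA batteries (8-pack) €6.36: general merchandise → 5.25% + 1.75% transit = 7% → €0.4452
Six-pack IPA €13.50: beer, wine and spirits → 7.75% + 0% transit = 7.75% → €1.04625
Bottle of whiskey €61.27: beer, wine and spirits → 7.75% + 0% transit = 7.75% → €4.748425
Scented candle €26.86: general merchandise → 5.25% + 1.75% transit = 7% → €1.8802
Side table €56.65: household furniture → 9.25% + 2.5% transit = 11.75% → €6.656375
Extension cord €13.04: general merchandise → 5.25% + 1.75% transit = 7% → €0.9128
Canvas tote bag €12.64: general merchandise → 5.25% + 1.75% transit = 7% → €0.8848
Unrounded tax sum = €33.0983 → €33.10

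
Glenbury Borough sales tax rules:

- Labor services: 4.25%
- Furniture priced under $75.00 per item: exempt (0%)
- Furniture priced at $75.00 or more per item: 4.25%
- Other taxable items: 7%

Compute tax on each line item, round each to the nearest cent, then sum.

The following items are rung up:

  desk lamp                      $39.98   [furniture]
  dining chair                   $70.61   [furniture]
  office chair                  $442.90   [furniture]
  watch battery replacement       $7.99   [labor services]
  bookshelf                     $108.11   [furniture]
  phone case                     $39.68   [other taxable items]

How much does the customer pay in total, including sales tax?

$735.80

Desk lamp $39.98: furniture, under $75.00 → 0% → $0.00
Dining chair $70.61: furniture, under $75.00 → 0% → $0.00
Office chair $442.90: furniture, $75.00 or more → 4.25% → $18.82
Watch battery replacement $7.99: labor services → 4.25% → $0.34
Bookshelf $108.11: furniture, $75.00 or more → 4.25% → $4.59
Phone case $39.68: other taxable items → 7% → $2.78
Subtotal = $709.27; tax = $26.53; total due = $735.80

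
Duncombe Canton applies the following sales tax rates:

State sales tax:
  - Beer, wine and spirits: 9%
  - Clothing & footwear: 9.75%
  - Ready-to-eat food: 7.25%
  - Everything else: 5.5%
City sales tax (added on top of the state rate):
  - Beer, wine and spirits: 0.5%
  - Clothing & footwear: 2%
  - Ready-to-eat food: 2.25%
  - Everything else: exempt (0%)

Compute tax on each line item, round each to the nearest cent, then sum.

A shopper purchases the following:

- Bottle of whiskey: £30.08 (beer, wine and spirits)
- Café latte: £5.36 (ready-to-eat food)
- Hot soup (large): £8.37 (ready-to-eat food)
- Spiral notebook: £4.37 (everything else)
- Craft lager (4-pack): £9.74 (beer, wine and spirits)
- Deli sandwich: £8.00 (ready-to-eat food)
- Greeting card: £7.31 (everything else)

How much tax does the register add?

£6.50

Bottle of whiskey £30.08: beer, wine and spirits → 9% + 0.5% city = 9.5% → £2.86
Café latte £5.36: ready-to-eat food → 7.25% + 2.25% city = 9.5% → £0.51
Hot soup (large) £8.37: ready-to-eat food → 7.25% + 2.25% city = 9.5% → £0.80
Spiral notebook £4.37: everything else → 5.5% + 0% city = 5.5% → £0.24
Craft lager (4-pack) £9.74: beer, wine and spirits → 9% + 0.5% city = 9.5% → £0.93
Deli sandwich £8.00: ready-to-eat food → 7.25% + 2.25% city = 9.5% → £0.76
Greeting card £7.31: everything else → 5.5% + 0% city = 5.5% → £0.40
Total tax = £2.86 + £0.51 + £0.80 + £0.24 + £0.93 + £0.76 + £0.40 = £6.50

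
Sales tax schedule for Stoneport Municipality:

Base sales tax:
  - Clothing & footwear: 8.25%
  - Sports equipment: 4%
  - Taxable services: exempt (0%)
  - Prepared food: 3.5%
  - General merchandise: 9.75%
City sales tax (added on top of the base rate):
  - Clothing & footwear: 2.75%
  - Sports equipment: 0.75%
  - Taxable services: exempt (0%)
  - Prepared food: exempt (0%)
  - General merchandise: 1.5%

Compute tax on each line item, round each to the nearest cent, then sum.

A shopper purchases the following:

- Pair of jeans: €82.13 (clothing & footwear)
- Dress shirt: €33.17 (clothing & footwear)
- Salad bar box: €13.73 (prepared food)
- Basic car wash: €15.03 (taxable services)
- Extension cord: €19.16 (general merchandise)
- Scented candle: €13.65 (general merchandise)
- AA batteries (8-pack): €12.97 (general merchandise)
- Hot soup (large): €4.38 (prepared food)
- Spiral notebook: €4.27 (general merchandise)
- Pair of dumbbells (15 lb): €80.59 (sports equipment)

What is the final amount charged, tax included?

€301.86

Pair of jeans €82.13: clothing & footwear → 8.25% + 2.75% city = 11% → €9.03
Dress shirt €33.17: clothing & footwear → 8.25% + 2.75% city = 11% → €3.65
Salad bar box €13.73: prepared food → 3.5% + 0% city = 3.5% → €0.48
Basic car wash €15.03: taxable services → 0% + 0% city = 0% → €0.00
Extension cord €19.16: general merchandise → 9.75% + 1.5% city = 11.25% → €2.16
Scented candle €13.65: general merchandise → 9.75% + 1.5% city = 11.25% → €1.54
AA batteries (8-pack) €12.97: general merchandise → 9.75% + 1.5% city = 11.25% → €1.46
Hot soup (large) €4.38: prepared food → 3.5% + 0% city = 3.5% → €0.15
Spiral notebook €4.27: general merchandise → 9.75% + 1.5% city = 11.25% → €0.48
Pair of dumbbells (15 lb) €80.59: sports equipment → 4% + 0.75% city = 4.75% → €3.83
Subtotal = €279.08; tax = €22.78; total due = €301.86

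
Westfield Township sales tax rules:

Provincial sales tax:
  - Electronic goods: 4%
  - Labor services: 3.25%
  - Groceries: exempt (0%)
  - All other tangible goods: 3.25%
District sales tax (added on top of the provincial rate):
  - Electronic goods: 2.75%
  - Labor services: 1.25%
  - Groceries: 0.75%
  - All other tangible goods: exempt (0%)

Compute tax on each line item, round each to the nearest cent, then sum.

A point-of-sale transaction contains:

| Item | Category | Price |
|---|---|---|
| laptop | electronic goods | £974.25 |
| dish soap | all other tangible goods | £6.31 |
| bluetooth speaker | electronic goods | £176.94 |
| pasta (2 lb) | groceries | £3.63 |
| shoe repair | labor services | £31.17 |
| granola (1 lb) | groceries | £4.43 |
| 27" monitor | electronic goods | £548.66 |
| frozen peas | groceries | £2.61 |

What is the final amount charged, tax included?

£1864.42

Laptop £974.25: electronic goods → 4% + 2.75% district = 6.75% → £65.76
Dish soap £6.31: all other tangible goods → 3.25% + 0% district = 3.25% → £0.21
Bluetooth speaker £176.94: electronic goods → 4% + 2.75% district = 6.75% → £11.94
Pasta (2 lb) £3.63: groceries → 0% + 0.75% district = 0.75% → £0.03
Shoe repair £31.17: labor services → 3.25% + 1.25% district = 4.5% → £1.40
Granola (1 lb) £4.43: groceries → 0% + 0.75% district = 0.75% → £0.03
27" monitor £548.66: electronic goods → 4% + 2.75% district = 6.75% → £37.03
Frozen peas £2.61: groceries → 0% + 0.75% district = 0.75% → £0.02
Subtotal = £1748.00; tax = £116.42; total due = £1864.42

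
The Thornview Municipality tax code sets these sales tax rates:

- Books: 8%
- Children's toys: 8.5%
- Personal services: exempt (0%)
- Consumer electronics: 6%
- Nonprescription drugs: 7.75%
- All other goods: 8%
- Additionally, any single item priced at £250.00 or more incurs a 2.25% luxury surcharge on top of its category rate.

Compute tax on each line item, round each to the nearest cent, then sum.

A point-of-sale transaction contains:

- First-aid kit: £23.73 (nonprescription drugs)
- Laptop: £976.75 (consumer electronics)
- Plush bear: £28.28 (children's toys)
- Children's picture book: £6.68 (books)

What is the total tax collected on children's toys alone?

£2.40

Plush bear £28.28: children's toys → 8.5% → £2.40
Tax on children's toys = £2.40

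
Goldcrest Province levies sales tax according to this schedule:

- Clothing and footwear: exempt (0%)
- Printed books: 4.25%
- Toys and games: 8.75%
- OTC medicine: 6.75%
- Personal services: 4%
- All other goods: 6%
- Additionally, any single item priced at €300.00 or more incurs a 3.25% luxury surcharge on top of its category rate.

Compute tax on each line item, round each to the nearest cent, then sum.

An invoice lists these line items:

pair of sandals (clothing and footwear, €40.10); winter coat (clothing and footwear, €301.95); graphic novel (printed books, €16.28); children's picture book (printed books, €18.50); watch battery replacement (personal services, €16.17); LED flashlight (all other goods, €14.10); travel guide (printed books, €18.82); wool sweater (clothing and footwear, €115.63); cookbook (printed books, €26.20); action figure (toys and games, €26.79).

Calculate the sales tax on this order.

€17.04

Pair of sandals €40.10: clothing and footwear → 0% → €0.00
Winter coat €301.95: clothing and footwear → 0% + 3.25% surcharge = 3.25% → €9.81
Graphic novel €16.28: printed books → 4.25% → €0.69
Children's picture book €18.50: printed books → 4.25% → €0.79
Watch battery replacement €16.17: personal services → 4% → €0.65
LED flashlight €14.10: all other goods → 6% → €0.85
Travel guide €18.82: printed books → 4.25% → €0.80
Wool sweater €115.63: clothing and footwear → 0% → €0.00
Cookbook €26.20: printed books → 4.25% → €1.11
Action figure €26.79: toys and games → 8.75% → €2.34
Total tax = €9.81 + €0.69 + €0.79 + €0.65 + €0.85 + €0.80 + €1.11 + €2.34 = €17.04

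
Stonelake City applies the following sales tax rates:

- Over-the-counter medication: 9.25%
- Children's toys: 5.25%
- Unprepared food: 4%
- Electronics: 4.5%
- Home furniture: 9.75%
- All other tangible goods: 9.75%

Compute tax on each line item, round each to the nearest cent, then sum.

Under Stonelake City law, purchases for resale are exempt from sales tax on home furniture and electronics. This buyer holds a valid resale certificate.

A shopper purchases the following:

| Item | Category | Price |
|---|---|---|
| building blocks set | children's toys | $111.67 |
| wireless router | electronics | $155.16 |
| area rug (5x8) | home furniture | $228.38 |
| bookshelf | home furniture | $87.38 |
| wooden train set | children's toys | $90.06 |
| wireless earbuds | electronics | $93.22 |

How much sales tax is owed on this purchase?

Building blocks set $111.67: children's toys → 5.25% → $5.86
Wireless router $155.16: electronics, buyer-exempt → 0% → $0.00
Area rug (5x8) $228.38: home furniture, buyer-exempt → 0% → $0.00
Bookshelf $87.38: home furniture, buyer-exempt → 0% → $0.00
Wooden train set $90.06: children's toys → 5.25% → $4.73
Wireless earbuds $93.22: electronics, buyer-exempt → 0% → $0.00
Total tax = $5.86 + $4.73 = $10.59

$10.59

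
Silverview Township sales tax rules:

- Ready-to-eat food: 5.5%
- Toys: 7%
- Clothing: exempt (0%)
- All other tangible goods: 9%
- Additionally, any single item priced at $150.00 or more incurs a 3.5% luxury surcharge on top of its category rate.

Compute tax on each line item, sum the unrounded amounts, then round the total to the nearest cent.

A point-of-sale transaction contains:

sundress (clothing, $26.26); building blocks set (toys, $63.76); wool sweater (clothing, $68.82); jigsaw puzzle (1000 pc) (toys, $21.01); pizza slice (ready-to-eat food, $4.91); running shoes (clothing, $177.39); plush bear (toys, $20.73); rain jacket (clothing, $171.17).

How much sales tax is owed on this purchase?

Sundress $26.26: clothing → 0% → $0.00
Building blocks set $63.76: toys → 7% → $4.4632
Wool sweater $68.82: clothing → 0% → $0.00
Jigsaw puzzle (1000 pc) $21.01: toys → 7% → $1.4707
Pizza slice $4.91: ready-to-eat food → 5.5% → $0.27005
Running shoes $177.39: clothing → 0% + 3.5% surcharge = 3.5% → $6.20865
Plush bear $20.73: toys → 7% → $1.4511
Rain jacket $171.17: clothing → 0% + 3.5% surcharge = 3.5% → $5.99095
Unrounded tax sum = $19.85465 → $19.85

$19.85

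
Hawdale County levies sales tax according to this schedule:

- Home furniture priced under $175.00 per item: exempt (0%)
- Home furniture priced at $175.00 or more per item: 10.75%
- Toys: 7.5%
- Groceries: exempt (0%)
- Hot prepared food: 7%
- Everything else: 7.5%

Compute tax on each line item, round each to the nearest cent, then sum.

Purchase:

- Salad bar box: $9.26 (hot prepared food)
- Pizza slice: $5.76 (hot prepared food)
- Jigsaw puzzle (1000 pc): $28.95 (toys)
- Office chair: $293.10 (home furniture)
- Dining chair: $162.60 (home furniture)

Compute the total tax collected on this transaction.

$34.73

Salad bar box $9.26: hot prepared food → 7% → $0.65
Pizza slice $5.76: hot prepared food → 7% → $0.40
Jigsaw puzzle (1000 pc) $28.95: toys → 7.5% → $2.17
Office chair $293.10: home furniture, $175.00 or more → 10.75% → $31.51
Dining chair $162.60: home furniture, under $175.00 → 0% → $0.00
Total tax = $0.65 + $0.40 + $2.17 + $31.51 = $34.73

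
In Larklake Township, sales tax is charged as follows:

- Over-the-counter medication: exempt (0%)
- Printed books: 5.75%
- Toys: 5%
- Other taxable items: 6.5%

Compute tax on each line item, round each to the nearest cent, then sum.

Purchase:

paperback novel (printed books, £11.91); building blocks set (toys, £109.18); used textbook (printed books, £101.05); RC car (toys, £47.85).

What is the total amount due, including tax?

£284.33

Paperback novel £11.91: printed books → 5.75% → £0.68
Building blocks set £109.18: toys → 5% → £5.46
Used textbook £101.05: printed books → 5.75% → £5.81
RC car £47.85: toys → 5% → £2.39
Subtotal = £269.99; tax = £14.34; total due = £284.33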